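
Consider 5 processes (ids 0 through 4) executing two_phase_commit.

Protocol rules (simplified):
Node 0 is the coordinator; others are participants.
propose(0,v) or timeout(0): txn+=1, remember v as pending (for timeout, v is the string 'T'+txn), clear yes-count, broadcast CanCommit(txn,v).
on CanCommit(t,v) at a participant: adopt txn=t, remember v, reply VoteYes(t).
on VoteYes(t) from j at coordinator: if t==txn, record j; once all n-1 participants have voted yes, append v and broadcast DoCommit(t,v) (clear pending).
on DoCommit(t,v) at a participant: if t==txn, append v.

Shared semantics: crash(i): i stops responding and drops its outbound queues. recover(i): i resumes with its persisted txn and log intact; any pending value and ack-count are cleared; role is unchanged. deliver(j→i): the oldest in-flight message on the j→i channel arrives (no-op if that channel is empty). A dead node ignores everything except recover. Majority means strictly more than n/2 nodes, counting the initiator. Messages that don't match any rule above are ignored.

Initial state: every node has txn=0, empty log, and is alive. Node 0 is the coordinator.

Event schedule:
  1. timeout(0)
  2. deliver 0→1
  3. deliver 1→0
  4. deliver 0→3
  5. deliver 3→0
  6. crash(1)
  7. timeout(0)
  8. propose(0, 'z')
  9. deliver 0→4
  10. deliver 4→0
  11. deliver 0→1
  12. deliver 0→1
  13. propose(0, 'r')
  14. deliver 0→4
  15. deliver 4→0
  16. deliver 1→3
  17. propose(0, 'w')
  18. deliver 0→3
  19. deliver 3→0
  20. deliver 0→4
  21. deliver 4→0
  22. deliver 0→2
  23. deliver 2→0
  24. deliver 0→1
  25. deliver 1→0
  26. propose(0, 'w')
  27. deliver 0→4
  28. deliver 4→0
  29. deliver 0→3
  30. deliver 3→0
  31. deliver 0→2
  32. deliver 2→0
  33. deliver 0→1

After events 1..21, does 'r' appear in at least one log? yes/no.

[1] timeout(0) → N0(coor t1 [-])
[2] deliver 0→1 → N1(part t1 [-])
[3] deliver 1→0 → ∅
[4] deliver 0→3 → N3(part t1 [-])
[5] deliver 3→0 → ∅
[6] crash(1) → N1(✗part t1 [-])
[7] timeout(0) → N0(coor t2 [-])
[8] propose(0,'z') → N0(coor t3 [-])
[9] deliver 0→4 → N4(part t1 [-])
[10] deliver 4→0 → ∅
[11] deliver 0→1 → ∅
[12] deliver 0→1 → ∅
[13] propose(0,'r') → N0(coor t4 [-])
[14] deliver 0→4 → N4(part t2 [-])
[15] deliver 4→0 → ∅
[16] deliver 1→3 → ∅
[17] propose(0,'w') → N0(coor t5 [-])
[18] deliver 0→3 → N3(part t2 [-])
[19] deliver 3→0 → ∅
[20] deliver 0→4 → N4(part t3 [-])
[21] deliver 4→0 → ∅

no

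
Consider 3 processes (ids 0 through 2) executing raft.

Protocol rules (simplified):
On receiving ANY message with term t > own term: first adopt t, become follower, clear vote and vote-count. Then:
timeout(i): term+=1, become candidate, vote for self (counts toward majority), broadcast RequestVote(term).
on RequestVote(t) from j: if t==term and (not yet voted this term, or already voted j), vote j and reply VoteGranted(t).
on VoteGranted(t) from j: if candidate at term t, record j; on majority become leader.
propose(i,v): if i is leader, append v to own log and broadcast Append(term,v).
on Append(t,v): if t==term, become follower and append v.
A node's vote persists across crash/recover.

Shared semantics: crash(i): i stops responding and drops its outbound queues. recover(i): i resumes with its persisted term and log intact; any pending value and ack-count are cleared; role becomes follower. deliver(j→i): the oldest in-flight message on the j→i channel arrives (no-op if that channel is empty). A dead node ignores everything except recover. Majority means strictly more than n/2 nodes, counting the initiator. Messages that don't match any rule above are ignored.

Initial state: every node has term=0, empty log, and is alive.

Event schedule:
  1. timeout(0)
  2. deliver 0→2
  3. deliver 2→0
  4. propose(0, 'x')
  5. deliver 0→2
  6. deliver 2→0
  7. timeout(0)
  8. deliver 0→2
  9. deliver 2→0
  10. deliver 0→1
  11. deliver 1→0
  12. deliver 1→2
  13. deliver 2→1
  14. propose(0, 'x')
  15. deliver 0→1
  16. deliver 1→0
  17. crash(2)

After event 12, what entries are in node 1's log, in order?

empty

1. timeout(0):  <0:cand t1 ->
2. deliver 0→2:  <2:foll t1 ->
3. deliver 2→0:  <0:lead t1 ->
4. propose(0,'x'):  <0:lead t1 x>
5. deliver 0→2:  <2:foll t1 x>
6. deliver 2→0:  nop
7. timeout(0):  <0:cand t2 x>
8. deliver 0→2:  <2:foll t2 x>
9. deliver 2→0:  <0:lead t2 x>
10. deliver 0→1:  <1:foll t1 ->
11. deliver 1→0:  nop
12. deliver 1→2:  nop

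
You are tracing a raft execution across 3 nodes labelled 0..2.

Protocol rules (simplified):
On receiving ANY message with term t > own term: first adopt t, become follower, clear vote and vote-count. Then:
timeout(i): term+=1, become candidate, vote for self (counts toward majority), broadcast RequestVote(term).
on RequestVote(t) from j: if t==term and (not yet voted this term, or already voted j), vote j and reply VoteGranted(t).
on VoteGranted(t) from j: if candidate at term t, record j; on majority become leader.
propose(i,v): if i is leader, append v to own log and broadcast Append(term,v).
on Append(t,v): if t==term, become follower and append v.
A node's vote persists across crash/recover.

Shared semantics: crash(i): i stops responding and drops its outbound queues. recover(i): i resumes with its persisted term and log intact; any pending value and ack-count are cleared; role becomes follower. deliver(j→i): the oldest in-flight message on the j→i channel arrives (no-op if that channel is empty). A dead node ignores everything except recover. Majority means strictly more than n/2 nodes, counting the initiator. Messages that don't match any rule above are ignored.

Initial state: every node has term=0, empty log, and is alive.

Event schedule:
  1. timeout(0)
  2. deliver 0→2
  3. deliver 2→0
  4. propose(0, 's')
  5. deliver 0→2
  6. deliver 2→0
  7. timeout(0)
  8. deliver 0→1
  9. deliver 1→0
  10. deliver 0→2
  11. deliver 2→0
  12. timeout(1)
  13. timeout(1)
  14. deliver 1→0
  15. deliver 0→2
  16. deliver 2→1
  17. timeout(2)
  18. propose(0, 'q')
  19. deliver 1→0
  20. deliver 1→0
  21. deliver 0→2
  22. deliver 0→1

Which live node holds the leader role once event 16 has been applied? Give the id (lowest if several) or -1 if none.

0

e1 timeout(0): 0[cand,t=1,-]
e2 deliver 0→2: 2[foll,t=1,-]
e3 deliver 2→0: 0[lead,t=1,-]
e4 propose(0,'s'): 0[lead,t=1,s]
e5 deliver 0→2: 2[foll,t=1,s]
e6 deliver 2→0: ·
e7 timeout(0): 0[cand,t=2,s]
e8 deliver 0→1: 1[foll,t=1,-]
e9 deliver 1→0: ·
e10 deliver 0→2: 2[foll,t=2,s]
e11 deliver 2→0: 0[lead,t=2,s]
e12 timeout(1): 1[cand,t=2,-]
e13 timeout(1): 1[cand,t=3,-]
e14 deliver 1→0: ·
e15 deliver 0→2: ·
e16 deliver 2→1: ·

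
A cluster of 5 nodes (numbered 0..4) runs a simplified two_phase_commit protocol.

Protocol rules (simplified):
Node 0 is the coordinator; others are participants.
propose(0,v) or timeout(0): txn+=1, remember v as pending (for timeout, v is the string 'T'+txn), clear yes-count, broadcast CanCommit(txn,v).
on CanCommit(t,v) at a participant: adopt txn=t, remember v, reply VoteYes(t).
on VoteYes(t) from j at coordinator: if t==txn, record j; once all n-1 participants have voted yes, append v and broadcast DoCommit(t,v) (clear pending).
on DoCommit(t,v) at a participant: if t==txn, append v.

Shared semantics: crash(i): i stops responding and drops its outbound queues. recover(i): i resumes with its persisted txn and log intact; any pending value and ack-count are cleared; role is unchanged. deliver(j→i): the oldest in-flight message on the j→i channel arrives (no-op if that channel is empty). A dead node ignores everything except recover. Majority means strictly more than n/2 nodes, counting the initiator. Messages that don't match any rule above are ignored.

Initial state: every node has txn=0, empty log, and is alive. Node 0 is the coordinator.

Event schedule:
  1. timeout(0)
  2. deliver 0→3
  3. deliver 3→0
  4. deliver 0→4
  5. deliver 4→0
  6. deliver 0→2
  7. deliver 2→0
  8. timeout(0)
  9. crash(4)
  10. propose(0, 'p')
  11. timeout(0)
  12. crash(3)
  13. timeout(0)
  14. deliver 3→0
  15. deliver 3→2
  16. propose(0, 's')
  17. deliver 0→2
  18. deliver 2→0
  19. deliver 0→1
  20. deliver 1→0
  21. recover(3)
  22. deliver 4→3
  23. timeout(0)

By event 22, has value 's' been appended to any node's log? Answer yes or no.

1. timeout(0):  <0:coor t1 ->
2. deliver 0→3:  <3:part t1 ->
3. deliver 3→0:  nop
4. deliver 0→4:  <4:part t1 ->
5. deliver 4→0:  nop
6. deliver 0→2:  <2:part t1 ->
7. deliver 2→0:  nop
8. timeout(0):  <0:coor t2 ->
9. crash(4):  <4:✗part t1 ->
10. propose(0,'p'):  <0:coor t3 ->
11. timeout(0):  <0:coor t4 ->
12. crash(3):  <3:✗part t1 ->
13. timeout(0):  <0:coor t5 ->
14. deliver 3→0:  nop
15. deliver 3→2:  nop
16. propose(0,'s'):  <0:coor t6 ->
17. deliver 0→2:  <2:part t2 ->
18. deliver 2→0:  nop
19. deliver 0→1:  <1:part t1 ->
20. deliver 1→0:  nop
21. recover(3):  <3:part t1 ->
22. deliver 4→3:  nop

no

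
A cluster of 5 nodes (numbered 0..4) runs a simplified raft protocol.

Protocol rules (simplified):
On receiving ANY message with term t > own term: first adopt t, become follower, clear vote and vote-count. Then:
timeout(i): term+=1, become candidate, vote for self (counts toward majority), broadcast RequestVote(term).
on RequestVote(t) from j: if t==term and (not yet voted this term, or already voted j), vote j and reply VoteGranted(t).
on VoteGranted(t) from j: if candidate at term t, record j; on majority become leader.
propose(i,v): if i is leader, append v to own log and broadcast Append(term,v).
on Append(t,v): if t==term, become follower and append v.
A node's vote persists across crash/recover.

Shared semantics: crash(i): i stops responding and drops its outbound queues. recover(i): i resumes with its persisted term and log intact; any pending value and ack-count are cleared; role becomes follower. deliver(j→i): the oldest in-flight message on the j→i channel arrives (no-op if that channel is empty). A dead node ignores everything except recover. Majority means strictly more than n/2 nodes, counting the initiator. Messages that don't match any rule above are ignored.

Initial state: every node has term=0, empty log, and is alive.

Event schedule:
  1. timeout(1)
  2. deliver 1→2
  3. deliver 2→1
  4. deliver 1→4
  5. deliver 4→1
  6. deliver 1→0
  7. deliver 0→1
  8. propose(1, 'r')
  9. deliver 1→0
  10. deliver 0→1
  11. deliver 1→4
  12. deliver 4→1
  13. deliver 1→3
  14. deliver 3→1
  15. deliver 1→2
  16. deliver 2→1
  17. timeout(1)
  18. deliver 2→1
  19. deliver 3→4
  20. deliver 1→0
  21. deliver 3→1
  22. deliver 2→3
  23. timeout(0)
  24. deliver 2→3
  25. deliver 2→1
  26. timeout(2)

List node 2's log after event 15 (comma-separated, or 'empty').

e1 timeout(1): 1[cand,t=1,-]
e2 deliver 1→2: 2[foll,t=1,-]
e3 deliver 2→1: ·
e4 deliver 1→4: 4[foll,t=1,-]
e5 deliver 4→1: 1[lead,t=1,-]
e6 deliver 1→0: 0[foll,t=1,-]
e7 deliver 0→1: ·
e8 propose(1,'r'): 1[lead,t=1,r]
e9 deliver 1→0: 0[foll,t=1,r]
e10 deliver 0→1: ·
e11 deliver 1→4: 4[foll,t=1,r]
e12 deliver 4→1: ·
e13 deliver 1→3: 3[foll,t=1,-]
e14 deliver 3→1: ·
e15 deliver 1→2: 2[foll,t=1,r]

r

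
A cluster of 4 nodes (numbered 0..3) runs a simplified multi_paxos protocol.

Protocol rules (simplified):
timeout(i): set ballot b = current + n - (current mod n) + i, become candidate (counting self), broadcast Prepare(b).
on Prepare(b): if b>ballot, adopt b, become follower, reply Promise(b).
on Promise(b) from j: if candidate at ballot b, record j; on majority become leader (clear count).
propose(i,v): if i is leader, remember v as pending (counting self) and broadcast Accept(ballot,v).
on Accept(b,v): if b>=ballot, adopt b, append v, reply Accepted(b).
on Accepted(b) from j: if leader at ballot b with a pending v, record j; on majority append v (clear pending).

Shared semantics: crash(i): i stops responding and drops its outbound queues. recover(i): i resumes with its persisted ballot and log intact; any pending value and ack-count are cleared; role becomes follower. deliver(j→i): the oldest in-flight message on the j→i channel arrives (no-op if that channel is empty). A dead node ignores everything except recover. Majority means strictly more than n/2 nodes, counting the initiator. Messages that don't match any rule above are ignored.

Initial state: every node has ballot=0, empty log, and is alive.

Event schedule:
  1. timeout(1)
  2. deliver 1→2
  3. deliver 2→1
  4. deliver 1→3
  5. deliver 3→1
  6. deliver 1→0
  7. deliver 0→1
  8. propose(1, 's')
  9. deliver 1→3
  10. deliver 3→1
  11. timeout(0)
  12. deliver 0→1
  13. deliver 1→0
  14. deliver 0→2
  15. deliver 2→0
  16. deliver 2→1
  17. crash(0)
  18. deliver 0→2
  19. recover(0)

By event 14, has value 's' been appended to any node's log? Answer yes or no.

1. timeout(1):  <1:cand b5 ->
2. deliver 1→2:  <2:foll b5 ->
3. deliver 2→1:  nop
4. deliver 1→3:  <3:foll b5 ->
5. deliver 3→1:  <1:lead b5 ->
6. deliver 1→0:  <0:foll b5 ->
7. deliver 0→1:  nop
8. propose(1,'s'):  nop
9. deliver 1→3:  <3:foll b5 s>
10. deliver 3→1:  nop
11. timeout(0):  <0:cand b8 ->
12. deliver 0→1:  <1:foll b8 ->
13. deliver 1→0:  nop
14. deliver 0→2:  <2:foll b8 ->

yes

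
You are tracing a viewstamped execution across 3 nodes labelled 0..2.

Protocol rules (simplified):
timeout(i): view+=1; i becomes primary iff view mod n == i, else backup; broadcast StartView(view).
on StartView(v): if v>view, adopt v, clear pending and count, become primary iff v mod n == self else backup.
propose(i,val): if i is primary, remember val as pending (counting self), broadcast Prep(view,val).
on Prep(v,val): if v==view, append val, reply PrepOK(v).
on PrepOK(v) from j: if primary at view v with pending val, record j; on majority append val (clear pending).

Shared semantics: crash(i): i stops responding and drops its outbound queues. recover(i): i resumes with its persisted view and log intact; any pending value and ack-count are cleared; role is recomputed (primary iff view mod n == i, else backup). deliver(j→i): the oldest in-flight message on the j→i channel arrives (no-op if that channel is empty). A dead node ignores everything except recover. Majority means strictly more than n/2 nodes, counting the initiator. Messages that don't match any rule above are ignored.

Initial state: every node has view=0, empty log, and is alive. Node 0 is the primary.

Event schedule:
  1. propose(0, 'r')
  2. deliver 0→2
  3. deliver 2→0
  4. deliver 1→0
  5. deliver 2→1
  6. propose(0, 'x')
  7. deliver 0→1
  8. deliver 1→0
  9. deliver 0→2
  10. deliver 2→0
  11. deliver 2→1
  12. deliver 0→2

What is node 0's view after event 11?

step 1 propose(0,'r'): —
step 2 deliver 0→2: 2={back,v=0,log=r}
step 3 deliver 2→0: 0={prim,v=0,log=r}
step 4 deliver 1→0: —
step 5 deliver 2→1: —
step 6 propose(0,'x'): —
step 7 deliver 0→1: 1={back,v=0,log=r}
step 8 deliver 1→0: 0={prim,v=0,log=r,x}
step 9 deliver 0→2: 2={back,v=0,log=r,x}
step 10 deliver 2→0: —
step 11 deliver 2→1: —

0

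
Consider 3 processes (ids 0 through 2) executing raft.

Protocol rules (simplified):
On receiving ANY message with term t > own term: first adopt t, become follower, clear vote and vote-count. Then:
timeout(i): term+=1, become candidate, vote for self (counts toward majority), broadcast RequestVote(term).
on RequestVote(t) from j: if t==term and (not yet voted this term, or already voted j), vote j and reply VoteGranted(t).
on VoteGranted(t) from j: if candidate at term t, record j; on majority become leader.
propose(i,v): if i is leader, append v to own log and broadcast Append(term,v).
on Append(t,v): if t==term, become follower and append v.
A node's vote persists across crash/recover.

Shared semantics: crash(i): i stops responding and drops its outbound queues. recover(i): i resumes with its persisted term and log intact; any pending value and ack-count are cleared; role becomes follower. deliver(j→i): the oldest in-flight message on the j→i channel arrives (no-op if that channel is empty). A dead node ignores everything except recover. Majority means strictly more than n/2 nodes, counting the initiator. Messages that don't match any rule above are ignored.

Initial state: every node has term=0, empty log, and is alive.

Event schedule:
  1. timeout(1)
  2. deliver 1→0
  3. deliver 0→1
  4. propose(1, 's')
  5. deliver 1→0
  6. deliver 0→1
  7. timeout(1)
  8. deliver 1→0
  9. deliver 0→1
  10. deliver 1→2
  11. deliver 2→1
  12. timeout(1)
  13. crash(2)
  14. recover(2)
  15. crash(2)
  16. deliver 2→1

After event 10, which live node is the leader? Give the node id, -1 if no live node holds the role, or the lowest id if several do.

1

after 1 — timeout(1): n1:cand/t1/[-]
after 2 — deliver 1→0: n0:foll/t1/[-]
after 3 — deliver 0→1: n1:lead/t1/[-]
after 4 — propose(1,'s'): n1:lead/t1/[s]
after 5 — deliver 1→0: n0:foll/t1/[s]
after 6 — deliver 0→1: ·
after 7 — timeout(1): n1:cand/t2/[s]
after 8 — deliver 1→0: n0:foll/t2/[s]
after 9 — deliver 0→1: n1:lead/t2/[s]
after 10 — deliver 1→2: n2:foll/t1/[-]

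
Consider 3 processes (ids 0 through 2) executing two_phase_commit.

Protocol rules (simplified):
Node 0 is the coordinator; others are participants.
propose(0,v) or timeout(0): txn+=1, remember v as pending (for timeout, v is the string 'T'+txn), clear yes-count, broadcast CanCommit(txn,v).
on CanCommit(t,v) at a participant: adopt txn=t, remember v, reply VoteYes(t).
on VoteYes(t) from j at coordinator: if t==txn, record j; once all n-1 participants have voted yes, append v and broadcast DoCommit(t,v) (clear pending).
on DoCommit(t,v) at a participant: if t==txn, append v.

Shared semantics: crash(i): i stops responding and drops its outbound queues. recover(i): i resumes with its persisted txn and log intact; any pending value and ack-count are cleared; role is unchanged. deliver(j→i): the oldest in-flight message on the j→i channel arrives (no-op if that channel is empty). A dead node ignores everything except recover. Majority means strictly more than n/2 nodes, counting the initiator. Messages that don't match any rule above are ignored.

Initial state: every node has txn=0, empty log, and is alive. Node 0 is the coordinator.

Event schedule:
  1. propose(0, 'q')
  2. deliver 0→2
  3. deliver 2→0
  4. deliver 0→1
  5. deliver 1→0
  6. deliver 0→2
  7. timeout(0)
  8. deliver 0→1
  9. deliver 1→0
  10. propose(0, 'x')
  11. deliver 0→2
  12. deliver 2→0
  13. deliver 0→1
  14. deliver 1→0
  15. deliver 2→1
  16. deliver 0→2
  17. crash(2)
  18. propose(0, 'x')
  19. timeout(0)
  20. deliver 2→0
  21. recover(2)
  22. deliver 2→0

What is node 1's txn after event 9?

[1] propose(0,'q') → N0(coor t1 [-])
[2] deliver 0→2 → N2(part t1 [-])
[3] deliver 2→0 → ∅
[4] deliver 0→1 → N1(part t1 [-])
[5] deliver 1→0 → N0(coor t1 [q])
[6] deliver 0→2 → N2(part t1 [q])
[7] timeout(0) → N0(coor t2 [q])
[8] deliver 0→1 → N1(part t1 [q])
[9] deliver 1→0 → ∅

1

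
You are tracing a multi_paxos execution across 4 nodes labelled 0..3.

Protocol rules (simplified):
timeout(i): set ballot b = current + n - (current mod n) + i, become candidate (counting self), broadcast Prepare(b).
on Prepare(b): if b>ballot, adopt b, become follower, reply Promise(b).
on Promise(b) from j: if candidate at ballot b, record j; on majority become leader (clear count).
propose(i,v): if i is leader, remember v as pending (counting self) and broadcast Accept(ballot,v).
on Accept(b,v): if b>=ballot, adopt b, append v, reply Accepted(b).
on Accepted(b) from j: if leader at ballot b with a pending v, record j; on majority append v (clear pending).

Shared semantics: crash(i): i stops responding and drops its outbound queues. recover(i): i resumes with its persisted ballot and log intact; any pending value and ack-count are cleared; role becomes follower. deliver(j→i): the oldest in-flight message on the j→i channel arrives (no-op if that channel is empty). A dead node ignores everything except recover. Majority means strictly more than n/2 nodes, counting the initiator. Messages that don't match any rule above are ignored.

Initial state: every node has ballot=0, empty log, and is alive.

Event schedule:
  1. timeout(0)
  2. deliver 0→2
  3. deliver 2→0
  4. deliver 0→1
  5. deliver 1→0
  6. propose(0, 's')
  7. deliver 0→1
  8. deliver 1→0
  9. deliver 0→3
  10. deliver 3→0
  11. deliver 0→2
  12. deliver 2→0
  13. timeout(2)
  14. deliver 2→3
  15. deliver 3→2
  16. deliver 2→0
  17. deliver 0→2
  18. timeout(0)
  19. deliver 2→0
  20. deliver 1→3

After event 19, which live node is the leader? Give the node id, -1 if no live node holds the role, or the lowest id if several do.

2

e1 timeout(0): 0[cand,b=4,-]
e2 deliver 0→2: 2[foll,b=4,-]
e3 deliver 2→0: ·
e4 deliver 0→1: 1[foll,b=4,-]
e5 deliver 1→0: 0[lead,b=4,-]
e6 propose(0,'s'): ·
e7 deliver 0→1: 1[foll,b=4,s]
e8 deliver 1→0: ·
e9 deliver 0→3: 3[foll,b=4,-]
e10 deliver 3→0: ·
e11 deliver 0→2: 2[foll,b=4,s]
e12 deliver 2→0: 0[lead,b=4,s]
e13 timeout(2): 2[cand,b=10,s]
e14 deliver 2→3: 3[foll,b=10,-]
e15 deliver 3→2: ·
e16 deliver 2→0: 0[foll,b=10,s]
e17 deliver 0→2: 2[lead,b=10,s]
e18 timeout(0): 0[cand,b=12,s]
e19 deliver 2→0: ·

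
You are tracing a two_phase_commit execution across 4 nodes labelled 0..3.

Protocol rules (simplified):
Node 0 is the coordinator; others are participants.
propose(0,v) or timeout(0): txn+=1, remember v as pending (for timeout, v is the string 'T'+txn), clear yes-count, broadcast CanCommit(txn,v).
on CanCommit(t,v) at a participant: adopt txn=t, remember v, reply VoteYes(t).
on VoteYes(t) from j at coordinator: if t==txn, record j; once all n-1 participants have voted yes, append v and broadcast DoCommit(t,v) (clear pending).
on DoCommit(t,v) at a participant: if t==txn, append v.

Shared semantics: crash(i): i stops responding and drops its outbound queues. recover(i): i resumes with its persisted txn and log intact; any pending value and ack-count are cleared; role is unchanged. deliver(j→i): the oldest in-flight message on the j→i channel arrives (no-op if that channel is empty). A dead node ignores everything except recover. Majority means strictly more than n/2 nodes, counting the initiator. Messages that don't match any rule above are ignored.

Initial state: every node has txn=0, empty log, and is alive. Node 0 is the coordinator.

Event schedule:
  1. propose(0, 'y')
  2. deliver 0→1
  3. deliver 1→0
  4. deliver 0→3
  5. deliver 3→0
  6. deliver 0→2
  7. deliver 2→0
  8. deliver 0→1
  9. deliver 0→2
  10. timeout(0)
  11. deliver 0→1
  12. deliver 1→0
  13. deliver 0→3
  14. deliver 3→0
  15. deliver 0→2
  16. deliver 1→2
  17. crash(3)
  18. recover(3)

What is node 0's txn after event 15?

1. propose(0,'y'):  <0:coor t1 ->
2. deliver 0→1:  <1:part t1 ->
3. deliver 1→0:  nop
4. deliver 0→3:  <3:part t1 ->
5. deliver 3→0:  nop
6. deliver 0→2:  <2:part t1 ->
7. deliver 2→0:  <0:coor t1 y>
8. deliver 0→1:  <1:part t1 y>
9. deliver 0→2:  <2:part t1 y>
10. timeout(0):  <0:coor t2 y>
11. deliver 0→1:  <1:part t2 y>
12. deliver 1→0:  nop
13. deliver 0→3:  <3:part t1 y>
14. deliver 3→0:  nop
15. deliver 0→2:  <2:part t2 y>

2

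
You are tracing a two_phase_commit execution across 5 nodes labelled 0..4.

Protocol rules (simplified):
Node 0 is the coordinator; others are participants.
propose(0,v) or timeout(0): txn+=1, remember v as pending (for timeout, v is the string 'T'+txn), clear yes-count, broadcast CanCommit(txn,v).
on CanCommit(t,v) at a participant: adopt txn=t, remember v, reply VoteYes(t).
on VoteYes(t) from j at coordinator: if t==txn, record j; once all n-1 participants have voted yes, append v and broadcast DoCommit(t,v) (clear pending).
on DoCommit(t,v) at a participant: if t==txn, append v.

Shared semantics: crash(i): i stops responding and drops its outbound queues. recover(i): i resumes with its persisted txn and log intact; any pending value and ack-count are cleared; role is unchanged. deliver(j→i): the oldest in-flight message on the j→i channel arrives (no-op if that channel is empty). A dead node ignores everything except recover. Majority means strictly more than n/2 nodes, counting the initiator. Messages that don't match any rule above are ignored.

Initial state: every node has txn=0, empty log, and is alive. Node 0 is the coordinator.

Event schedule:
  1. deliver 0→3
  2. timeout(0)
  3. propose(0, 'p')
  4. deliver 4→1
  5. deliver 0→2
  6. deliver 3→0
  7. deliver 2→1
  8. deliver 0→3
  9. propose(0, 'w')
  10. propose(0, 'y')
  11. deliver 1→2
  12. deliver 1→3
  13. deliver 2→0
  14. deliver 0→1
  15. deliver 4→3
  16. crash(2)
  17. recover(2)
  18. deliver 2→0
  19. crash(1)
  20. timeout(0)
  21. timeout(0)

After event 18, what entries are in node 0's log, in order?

empty

step 1 deliver 0→3: —
step 2 timeout(0): 0={coor,t=1,log=-}
step 3 propose(0,'p'): 0={coor,t=2,log=-}
step 4 deliver 4→1: —
step 5 deliver 0→2: 2={part,t=1,log=-}
step 6 deliver 3→0: —
step 7 deliver 2→1: —
step 8 deliver 0→3: 3={part,t=1,log=-}
step 9 propose(0,'w'): 0={coor,t=3,log=-}
step 10 propose(0,'y'): 0={coor,t=4,log=-}
step 11 deliver 1→2: —
step 12 deliver 1→3: —
step 13 deliver 2→0: —
step 14 deliver 0→1: 1={part,t=1,log=-}
step 15 deliver 4→3: —
step 16 crash(2): 2={✗part,t=1,log=-}
step 17 recover(2): 2={part,t=1,log=-}
step 18 deliver 2→0: —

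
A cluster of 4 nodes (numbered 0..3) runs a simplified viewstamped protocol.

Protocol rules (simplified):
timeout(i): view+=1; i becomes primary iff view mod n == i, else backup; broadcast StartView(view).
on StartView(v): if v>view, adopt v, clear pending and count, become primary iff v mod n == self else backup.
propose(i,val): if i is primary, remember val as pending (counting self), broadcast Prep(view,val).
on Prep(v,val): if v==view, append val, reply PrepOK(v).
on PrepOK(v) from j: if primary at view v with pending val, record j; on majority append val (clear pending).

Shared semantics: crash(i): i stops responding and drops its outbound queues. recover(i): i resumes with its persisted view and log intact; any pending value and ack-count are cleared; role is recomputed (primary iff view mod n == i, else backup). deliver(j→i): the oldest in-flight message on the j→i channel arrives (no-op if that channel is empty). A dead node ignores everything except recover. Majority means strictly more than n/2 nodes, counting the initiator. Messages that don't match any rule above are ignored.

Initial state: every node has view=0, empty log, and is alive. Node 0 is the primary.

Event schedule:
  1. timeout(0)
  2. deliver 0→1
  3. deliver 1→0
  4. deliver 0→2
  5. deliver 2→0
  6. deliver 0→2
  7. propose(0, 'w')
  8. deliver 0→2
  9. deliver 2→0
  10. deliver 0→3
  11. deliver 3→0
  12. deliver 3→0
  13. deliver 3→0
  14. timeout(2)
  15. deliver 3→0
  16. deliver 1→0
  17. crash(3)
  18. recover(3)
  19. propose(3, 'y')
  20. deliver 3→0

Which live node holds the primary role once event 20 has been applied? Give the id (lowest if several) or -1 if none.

1

e1 timeout(0): 0[back,v=1,-]
e2 deliver 0→1: 1[prim,v=1,-]
e3 deliver 1→0: ·
e4 deliver 0→2: 2[back,v=1,-]
e5 deliver 2→0: ·
e6 deliver 0→2: ·
e7 propose(0,'w'): ·
e8 deliver 0→2: ·
e9 deliver 2→0: ·
e10 deliver 0→3: 3[back,v=1,-]
e11 deliver 3→0: ·
e12 deliver 3→0: ·
e13 deliver 3→0: ·
e14 timeout(2): 2[prim,v=2,-]
e15 deliver 3→0: ·
e16 deliver 1→0: ·
e17 crash(3): 3[✗back,v=1,-]
e18 recover(3): 3[back,v=1,-]
e19 propose(3,'y'): ·
e20 deliver 3→0: ·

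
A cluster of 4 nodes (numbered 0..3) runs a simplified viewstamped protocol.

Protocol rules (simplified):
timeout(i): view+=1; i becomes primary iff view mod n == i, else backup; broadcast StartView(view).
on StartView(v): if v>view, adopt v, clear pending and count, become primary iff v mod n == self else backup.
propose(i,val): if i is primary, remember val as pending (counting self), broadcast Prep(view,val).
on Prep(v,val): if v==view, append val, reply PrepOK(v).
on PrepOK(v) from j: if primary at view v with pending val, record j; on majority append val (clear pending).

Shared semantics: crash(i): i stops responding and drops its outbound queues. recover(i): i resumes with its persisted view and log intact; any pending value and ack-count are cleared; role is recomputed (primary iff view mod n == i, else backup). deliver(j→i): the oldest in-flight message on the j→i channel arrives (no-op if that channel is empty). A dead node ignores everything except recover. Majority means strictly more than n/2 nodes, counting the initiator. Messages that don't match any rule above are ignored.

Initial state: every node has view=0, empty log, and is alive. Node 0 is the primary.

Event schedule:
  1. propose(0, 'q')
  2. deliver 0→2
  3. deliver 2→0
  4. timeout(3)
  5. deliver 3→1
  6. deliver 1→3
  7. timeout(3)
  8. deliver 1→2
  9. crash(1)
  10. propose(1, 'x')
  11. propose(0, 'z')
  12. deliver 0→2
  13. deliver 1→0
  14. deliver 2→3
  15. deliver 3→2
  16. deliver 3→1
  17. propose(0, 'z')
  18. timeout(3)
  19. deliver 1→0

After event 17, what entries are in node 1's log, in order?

empty

[1] propose(0,'q') → ∅
[2] deliver 0→2 → N2(back v0 [q])
[3] deliver 2→0 → ∅
[4] timeout(3) → N3(back v1 [-])
[5] deliver 3→1 → N1(prim v1 [-])
[6] deliver 1→3 → ∅
[7] timeout(3) → N3(back v2 [-])
[8] deliver 1→2 → ∅
[9] crash(1) → N1(✗prim v1 [-])
[10] propose(1,'x') → ∅
[11] propose(0,'z') → ∅
[12] deliver 0→2 → N2(back v0 [q,z])
[13] deliver 1→0 → ∅
[14] deliver 2→3 → ∅
[15] deliver 3→2 → N2(back v1 [q,z])
[16] deliver 3→1 → ∅
[17] propose(0,'z') → ∅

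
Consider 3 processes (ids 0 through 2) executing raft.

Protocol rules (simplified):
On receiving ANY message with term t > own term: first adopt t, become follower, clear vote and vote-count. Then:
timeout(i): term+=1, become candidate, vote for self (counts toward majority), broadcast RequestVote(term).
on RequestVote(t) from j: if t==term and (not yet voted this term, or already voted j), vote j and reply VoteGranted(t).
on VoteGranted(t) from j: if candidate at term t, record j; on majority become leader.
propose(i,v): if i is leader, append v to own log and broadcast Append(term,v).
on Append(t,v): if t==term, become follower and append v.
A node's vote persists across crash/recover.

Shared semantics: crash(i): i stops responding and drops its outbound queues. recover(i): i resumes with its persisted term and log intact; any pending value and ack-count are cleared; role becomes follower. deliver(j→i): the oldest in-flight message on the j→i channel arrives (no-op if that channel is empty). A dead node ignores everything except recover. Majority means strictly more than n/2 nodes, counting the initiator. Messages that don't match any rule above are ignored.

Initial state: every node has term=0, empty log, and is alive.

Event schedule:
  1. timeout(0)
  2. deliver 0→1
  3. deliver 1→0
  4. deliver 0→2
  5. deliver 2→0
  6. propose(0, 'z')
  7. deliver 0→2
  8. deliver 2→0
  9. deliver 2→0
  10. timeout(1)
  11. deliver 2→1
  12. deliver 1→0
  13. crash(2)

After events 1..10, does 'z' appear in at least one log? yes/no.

yes

e1 timeout(0): 0[cand,t=1,-]
e2 deliver 0→1: 1[foll,t=1,-]
e3 deliver 1→0: 0[lead,t=1,-]
e4 deliver 0→2: 2[foll,t=1,-]
e5 deliver 2→0: ·
e6 propose(0,'z'): 0[lead,t=1,z]
e7 deliver 0→2: 2[foll,t=1,z]
e8 deliver 2→0: ·
e9 deliver 2→0: ·
e10 timeout(1): 1[cand,t=2,-]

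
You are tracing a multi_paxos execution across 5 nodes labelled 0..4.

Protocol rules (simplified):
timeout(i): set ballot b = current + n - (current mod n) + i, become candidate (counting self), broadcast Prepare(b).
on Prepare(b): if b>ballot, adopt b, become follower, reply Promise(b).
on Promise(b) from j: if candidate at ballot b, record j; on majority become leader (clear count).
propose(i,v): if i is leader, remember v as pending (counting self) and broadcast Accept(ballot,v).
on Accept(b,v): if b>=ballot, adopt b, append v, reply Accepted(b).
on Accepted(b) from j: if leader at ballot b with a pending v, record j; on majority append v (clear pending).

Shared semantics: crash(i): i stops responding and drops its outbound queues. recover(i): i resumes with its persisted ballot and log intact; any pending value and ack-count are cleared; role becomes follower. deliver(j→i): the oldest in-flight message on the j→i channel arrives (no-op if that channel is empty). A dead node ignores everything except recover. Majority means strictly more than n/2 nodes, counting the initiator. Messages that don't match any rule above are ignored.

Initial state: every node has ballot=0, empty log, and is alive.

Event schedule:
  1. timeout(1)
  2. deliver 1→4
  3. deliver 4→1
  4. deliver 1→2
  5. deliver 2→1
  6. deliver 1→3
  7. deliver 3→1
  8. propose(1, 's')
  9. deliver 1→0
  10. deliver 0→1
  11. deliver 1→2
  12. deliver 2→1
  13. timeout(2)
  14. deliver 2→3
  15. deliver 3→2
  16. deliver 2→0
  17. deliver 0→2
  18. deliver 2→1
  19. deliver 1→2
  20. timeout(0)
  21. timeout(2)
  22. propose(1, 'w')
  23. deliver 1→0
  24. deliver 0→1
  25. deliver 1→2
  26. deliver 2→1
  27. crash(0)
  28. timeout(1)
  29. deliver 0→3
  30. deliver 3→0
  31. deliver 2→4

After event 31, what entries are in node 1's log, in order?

e1 timeout(1): 1[cand,b=6,-]
e2 deliver 1→4: 4[foll,b=6,-]
e3 deliver 4→1: ·
e4 deliver 1→2: 2[foll,b=6,-]
e5 deliver 2→1: 1[lead,b=6,-]
e6 deliver 1→3: 3[foll,b=6,-]
e7 deliver 3→1: ·
e8 propose(1,'s'): ·
e9 deliver 1→0: 0[foll,b=6,-]
e10 deliver 0→1: ·
e11 deliver 1→2: 2[foll,b=6,s]
e12 deliver 2→1: ·
e13 timeout(2): 2[cand,b=12,s]
e14 deliver 2→3: 3[foll,b=12,-]
e15 deliver 3→2: ·
e16 deliver 2→0: 0[foll,b=12,-]
e17 deliver 0→2: 2[lead,b=12,s]
e18 deliver 2→1: 1[foll,b=12,-]
e19 deliver 1→2: ·
e20 timeout(0): 0[cand,b=15,-]
e21 timeout(2): 2[cand,b=17,s]
e22 propose(1,'w'): ·
e23 deliver 1→0: ·
e24 deliver 0→1: 1[foll,b=15,-]
e25 deliver 1→2: ·
e26 deliver 2→1: 1[foll,b=17,-]
e27 crash(0): 0[✗cand,b=15,-]
e28 timeout(1): 1[cand,b=21,-]
e29 deliver 0→3: ·
e30 deliver 3→0: ·
e31 deliver 2→4: 4[foll,b=12,-]

empty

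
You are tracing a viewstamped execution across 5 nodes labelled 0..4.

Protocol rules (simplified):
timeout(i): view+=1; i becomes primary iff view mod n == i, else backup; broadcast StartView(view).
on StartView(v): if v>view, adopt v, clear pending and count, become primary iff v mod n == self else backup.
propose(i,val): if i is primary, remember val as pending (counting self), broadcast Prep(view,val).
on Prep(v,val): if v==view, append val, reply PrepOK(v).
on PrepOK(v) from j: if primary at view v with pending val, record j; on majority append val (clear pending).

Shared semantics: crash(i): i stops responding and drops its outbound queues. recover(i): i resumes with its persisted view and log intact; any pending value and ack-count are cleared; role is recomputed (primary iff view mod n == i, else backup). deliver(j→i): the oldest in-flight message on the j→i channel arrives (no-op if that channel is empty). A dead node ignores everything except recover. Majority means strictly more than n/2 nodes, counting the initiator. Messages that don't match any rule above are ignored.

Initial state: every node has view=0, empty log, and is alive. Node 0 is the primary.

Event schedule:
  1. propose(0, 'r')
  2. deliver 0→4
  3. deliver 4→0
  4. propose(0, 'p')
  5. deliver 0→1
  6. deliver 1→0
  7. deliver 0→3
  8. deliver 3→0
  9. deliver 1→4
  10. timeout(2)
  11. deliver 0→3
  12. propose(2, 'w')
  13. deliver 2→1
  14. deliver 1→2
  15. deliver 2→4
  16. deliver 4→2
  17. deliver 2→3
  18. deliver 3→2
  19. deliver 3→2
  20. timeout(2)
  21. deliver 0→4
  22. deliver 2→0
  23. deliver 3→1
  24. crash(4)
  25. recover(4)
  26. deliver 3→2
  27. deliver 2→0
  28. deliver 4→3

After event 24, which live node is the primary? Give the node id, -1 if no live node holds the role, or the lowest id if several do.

after 1 — propose(0,'r'): ·
after 2 — deliver 0→4: n4:back/v0/[r]
after 3 — deliver 4→0: ·
after 4 — propose(0,'p'): ·
after 5 — deliver 0→1: n1:back/v0/[r]
after 6 — deliver 1→0: ·
after 7 — deliver 0→3: n3:back/v0/[r]
after 8 — deliver 3→0: n0:prim/v0/[p]
after 9 — deliver 1→4: ·
after 10 — timeout(2): n2:back/v1/[-]
after 11 — deliver 0→3: n3:back/v0/[r,p]
after 12 — propose(2,'w'): ·
after 13 — deliver 2→1: n1:prim/v1/[r]
after 14 — deliver 1→2: ·
after 15 — deliver 2→4: n4:back/v1/[r]
after 16 — deliver 4→2: ·
after 17 — deliver 2→3: n3:back/v1/[r,p]
after 18 — deliver 3→2: ·
after 19 — deliver 3→2: ·
after 20 — timeout(2): n2:prim/v2/[-]
after 21 — deliver 0→4: ·
after 22 — deliver 2→0: n0:back/v1/[p]
after 23 — deliver 3→1: ·
after 24 — crash(4): n4:✗back/v1/[r]

1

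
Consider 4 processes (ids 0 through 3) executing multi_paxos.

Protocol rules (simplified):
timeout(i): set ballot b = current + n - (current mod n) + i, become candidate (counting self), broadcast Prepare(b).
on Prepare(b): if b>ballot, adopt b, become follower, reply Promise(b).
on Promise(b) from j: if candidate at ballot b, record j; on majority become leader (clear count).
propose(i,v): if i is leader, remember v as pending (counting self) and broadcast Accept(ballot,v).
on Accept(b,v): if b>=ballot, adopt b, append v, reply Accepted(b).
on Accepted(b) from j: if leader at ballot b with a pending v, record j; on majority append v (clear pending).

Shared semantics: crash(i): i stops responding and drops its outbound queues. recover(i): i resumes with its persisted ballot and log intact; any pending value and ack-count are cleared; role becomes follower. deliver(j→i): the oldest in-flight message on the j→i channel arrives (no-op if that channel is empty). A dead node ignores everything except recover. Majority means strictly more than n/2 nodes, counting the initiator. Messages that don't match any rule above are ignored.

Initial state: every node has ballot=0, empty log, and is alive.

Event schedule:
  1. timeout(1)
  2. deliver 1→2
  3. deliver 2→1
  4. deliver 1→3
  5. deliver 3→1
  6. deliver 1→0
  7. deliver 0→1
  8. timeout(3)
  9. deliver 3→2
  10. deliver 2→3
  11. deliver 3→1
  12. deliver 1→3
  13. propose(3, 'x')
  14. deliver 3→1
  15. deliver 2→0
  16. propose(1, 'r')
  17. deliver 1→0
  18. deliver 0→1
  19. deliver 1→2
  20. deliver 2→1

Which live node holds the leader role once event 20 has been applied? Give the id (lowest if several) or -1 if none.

step 1 timeout(1): 1={cand,b=5,log=-}
step 2 deliver 1→2: 2={foll,b=5,log=-}
step 3 deliver 2→1: —
step 4 deliver 1→3: 3={foll,b=5,log=-}
step 5 deliver 3→1: 1={lead,b=5,log=-}
step 6 deliver 1→0: 0={foll,b=5,log=-}
step 7 deliver 0→1: —
step 8 timeout(3): 3={cand,b=11,log=-}
step 9 deliver 3→2: 2={foll,b=11,log=-}
step 10 deliver 2→3: —
step 11 deliver 3→1: 1={foll,b=11,log=-}
step 12 deliver 1→3: 3={lead,b=11,log=-}
step 13 propose(3,'x'): —
step 14 deliver 3→1: 1={foll,b=11,log=x}
step 15 deliver 2→0: —
step 16 propose(1,'r'): —
step 17 deliver 1→0: —
step 18 deliver 0→1: —
step 19 deliver 1→2: —
step 20 deliver 2→1: —

3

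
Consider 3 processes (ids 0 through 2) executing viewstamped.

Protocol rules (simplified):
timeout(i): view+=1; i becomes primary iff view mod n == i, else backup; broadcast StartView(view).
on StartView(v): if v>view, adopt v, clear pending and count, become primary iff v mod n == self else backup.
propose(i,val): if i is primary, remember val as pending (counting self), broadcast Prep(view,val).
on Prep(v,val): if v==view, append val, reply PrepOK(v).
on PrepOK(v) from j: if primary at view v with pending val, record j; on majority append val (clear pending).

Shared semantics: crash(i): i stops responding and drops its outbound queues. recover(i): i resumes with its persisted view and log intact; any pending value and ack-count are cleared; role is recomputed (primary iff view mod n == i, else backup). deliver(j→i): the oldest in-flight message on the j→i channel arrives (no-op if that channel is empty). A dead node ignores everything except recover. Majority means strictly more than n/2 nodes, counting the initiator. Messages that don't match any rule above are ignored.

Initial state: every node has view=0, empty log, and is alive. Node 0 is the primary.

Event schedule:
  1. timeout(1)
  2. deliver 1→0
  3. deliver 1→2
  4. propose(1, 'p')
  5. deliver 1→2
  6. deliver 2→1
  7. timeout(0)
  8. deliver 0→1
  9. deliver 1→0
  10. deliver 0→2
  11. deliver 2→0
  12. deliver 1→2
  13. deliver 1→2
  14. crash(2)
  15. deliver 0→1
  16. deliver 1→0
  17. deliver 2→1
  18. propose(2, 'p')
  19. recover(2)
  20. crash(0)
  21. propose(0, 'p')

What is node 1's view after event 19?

step 1 timeout(1): 1={prim,v=1,log=-}
step 2 deliver 1→0: 0={back,v=1,log=-}
step 3 deliver 1→2: 2={back,v=1,log=-}
step 4 propose(1,'p'): —
step 5 deliver 1→2: 2={back,v=1,log=p}
step 6 deliver 2→1: 1={prim,v=1,log=p}
step 7 timeout(0): 0={back,v=2,log=-}
step 8 deliver 0→1: 1={back,v=2,log=p}
step 9 deliver 1→0: —
step 10 deliver 0→2: 2={prim,v=2,log=p}
step 11 deliver 2→0: —
step 12 deliver 1→2: —
step 13 deliver 1→2: —
step 14 crash(2): 2={✗prim,v=2,log=p}
step 15 deliver 0→1: —
step 16 deliver 1→0: —
step 17 deliver 2→1: —
step 18 propose(2,'p'): —
step 19 recover(2): 2={prim,v=2,log=p}

2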